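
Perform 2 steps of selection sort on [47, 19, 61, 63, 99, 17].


Initial: [47, 19, 61, 63, 99, 17]
Step 1: min=17 at 5
  Swap: [17, 19, 61, 63, 99, 47]
Step 2: min=19 at 1
  Swap: [17, 19, 61, 63, 99, 47]

After 2 steps: [17, 19, 61, 63, 99, 47]


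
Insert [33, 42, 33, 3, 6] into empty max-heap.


Insert 33: [33]
Insert 42: [42, 33]
Insert 33: [42, 33, 33]
Insert 3: [42, 33, 33, 3]
Insert 6: [42, 33, 33, 3, 6]

Final heap: [42, 33, 33, 3, 6]


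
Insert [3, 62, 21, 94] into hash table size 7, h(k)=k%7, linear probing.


Insert 3: h=3 -> slot 3
Insert 62: h=6 -> slot 6
Insert 21: h=0 -> slot 0
Insert 94: h=3, 1 probes -> slot 4

Table: [21, None, None, 3, 94, None, 62]


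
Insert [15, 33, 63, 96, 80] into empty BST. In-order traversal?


Insert 15: root
Insert 33: R from 15
Insert 63: R from 15 -> R from 33
Insert 96: R from 15 -> R from 33 -> R from 63
Insert 80: R from 15 -> R from 33 -> R from 63 -> L from 96

In-order: [15, 33, 63, 80, 96]


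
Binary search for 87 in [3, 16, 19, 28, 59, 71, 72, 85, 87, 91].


Step 1: lo=0, hi=9, mid=4, val=59
Step 2: lo=5, hi=9, mid=7, val=85
Step 3: lo=8, hi=9, mid=8, val=87

Found at index 8


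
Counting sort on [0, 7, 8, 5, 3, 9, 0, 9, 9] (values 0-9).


Input: [0, 7, 8, 5, 3, 9, 0, 9, 9]
Counts: [2, 0, 0, 1, 0, 1, 0, 1, 1, 3]

Sorted: [0, 0, 3, 5, 7, 8, 9, 9, 9]


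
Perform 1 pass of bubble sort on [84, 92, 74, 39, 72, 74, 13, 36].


Initial: [84, 92, 74, 39, 72, 74, 13, 36]
Pass 1: [84, 74, 39, 72, 74, 13, 36, 92] (6 swaps)

After 1 pass: [84, 74, 39, 72, 74, 13, 36, 92]


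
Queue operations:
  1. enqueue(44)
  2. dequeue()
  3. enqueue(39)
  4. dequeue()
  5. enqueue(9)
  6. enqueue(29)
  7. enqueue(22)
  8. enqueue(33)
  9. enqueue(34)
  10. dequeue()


enqueue(44) -> [44]
dequeue()->44, []
enqueue(39) -> [39]
dequeue()->39, []
enqueue(9) -> [9]
enqueue(29) -> [9, 29]
enqueue(22) -> [9, 29, 22]
enqueue(33) -> [9, 29, 22, 33]
enqueue(34) -> [9, 29, 22, 33, 34]
dequeue()->9, [29, 22, 33, 34]

Final queue: [29, 22, 33, 34]


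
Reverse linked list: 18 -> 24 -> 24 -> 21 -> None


Step 1: curr=18, set curr.next=prev(None) | reversed so far: 18
Step 2: curr=24, set curr.next=prev(18) | reversed so far: 24 -> 18
Step 3: curr=24, set curr.next=prev(24) | reversed so far: 24 -> 24 -> 18
Step 4: curr=21, set curr.next=prev(24) | reversed so far: 21 -> 24 -> 24 -> 18

21 -> 24 -> 24 -> 18 -> None


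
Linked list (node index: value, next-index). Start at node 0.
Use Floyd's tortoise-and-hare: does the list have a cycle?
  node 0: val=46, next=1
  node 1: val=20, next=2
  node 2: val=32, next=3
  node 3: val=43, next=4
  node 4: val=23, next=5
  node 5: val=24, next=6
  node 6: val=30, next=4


Floyd's tortoise (slow, +1) and hare (fast, +2):
  init: slow=0, fast=0
  step 1: slow=1, fast=2
  step 2: slow=2, fast=4
  step 3: slow=3, fast=6
  step 4: slow=4, fast=5
  step 5: slow=5, fast=4
  step 6: slow=6, fast=6
  slow == fast at node 6: cycle detected

Cycle: yes


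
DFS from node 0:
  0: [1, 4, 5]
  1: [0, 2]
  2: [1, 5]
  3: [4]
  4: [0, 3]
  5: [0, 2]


Visit 0, push [5, 4, 1]
Visit 1, push [2]
Visit 2, push [5]
Visit 5, push []
Visit 4, push [3]
Visit 3, push []

DFS order: [0, 1, 2, 5, 4, 3]


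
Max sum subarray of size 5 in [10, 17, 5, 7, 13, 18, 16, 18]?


[0:5]: 52
[1:6]: 60
[2:7]: 59
[3:8]: 72

Max: 72 at [3:8]


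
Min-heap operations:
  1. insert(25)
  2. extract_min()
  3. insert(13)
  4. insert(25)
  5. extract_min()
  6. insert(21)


insert(25) -> [25]
extract_min()->25, []
insert(13) -> [13]
insert(25) -> [13, 25]
extract_min()->13, [25]
insert(21) -> [21, 25]

Final heap: [21, 25]


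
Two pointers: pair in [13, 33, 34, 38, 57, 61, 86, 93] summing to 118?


lo=0(13)+hi=7(93)=106
lo=1(33)+hi=7(93)=126
lo=1(33)+hi=6(86)=119
lo=1(33)+hi=5(61)=94
lo=2(34)+hi=5(61)=95
lo=3(38)+hi=5(61)=99
lo=4(57)+hi=5(61)=118

Yes: 57+61=118


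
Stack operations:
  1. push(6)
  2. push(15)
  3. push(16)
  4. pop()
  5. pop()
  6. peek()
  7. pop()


push(6) -> [6]
push(15) -> [6, 15]
push(16) -> [6, 15, 16]
pop()->16, [6, 15]
pop()->15, [6]
peek()->6
pop()->6, []

Final stack: []


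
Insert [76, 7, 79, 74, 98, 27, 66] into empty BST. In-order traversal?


Insert 76: root
Insert 7: L from 76
Insert 79: R from 76
Insert 74: L from 76 -> R from 7
Insert 98: R from 76 -> R from 79
Insert 27: L from 76 -> R from 7 -> L from 74
Insert 66: L from 76 -> R from 7 -> L from 74 -> R from 27

In-order: [7, 27, 66, 74, 76, 79, 98]


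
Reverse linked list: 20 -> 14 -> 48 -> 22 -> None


Step 1: curr=20, set curr.next=prev(None) | reversed so far: 20
Step 2: curr=14, set curr.next=prev(20) | reversed so far: 14 -> 20
Step 3: curr=48, set curr.next=prev(14) | reversed so far: 48 -> 14 -> 20
Step 4: curr=22, set curr.next=prev(48) | reversed so far: 22 -> 48 -> 14 -> 20

22 -> 48 -> 14 -> 20 -> None


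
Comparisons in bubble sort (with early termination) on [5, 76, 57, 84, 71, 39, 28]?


Algorithm: bubble sort (with early termination)
Input: [5, 76, 57, 84, 71, 39, 28]
Sorted: [5, 28, 39, 57, 71, 76, 84]

21


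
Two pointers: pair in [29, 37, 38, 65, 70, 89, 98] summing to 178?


lo=0(29)+hi=6(98)=127
lo=1(37)+hi=6(98)=135
lo=2(38)+hi=6(98)=136
lo=3(65)+hi=6(98)=163
lo=4(70)+hi=6(98)=168
lo=5(89)+hi=6(98)=187

No pair found


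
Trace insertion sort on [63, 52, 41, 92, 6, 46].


Initial: [63, 52, 41, 92, 6, 46]
Insert 52: [52, 63, 41, 92, 6, 46]
Insert 41: [41, 52, 63, 92, 6, 46]
Insert 92: [41, 52, 63, 92, 6, 46]
Insert 6: [6, 41, 52, 63, 92, 46]
Insert 46: [6, 41, 46, 52, 63, 92]

Sorted: [6, 41, 46, 52, 63, 92]


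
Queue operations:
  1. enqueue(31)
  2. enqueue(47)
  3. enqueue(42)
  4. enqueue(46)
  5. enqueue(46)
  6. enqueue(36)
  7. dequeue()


enqueue(31) -> [31]
enqueue(47) -> [31, 47]
enqueue(42) -> [31, 47, 42]
enqueue(46) -> [31, 47, 42, 46]
enqueue(46) -> [31, 47, 42, 46, 46]
enqueue(36) -> [31, 47, 42, 46, 46, 36]
dequeue()->31, [47, 42, 46, 46, 36]

Final queue: [47, 42, 46, 46, 36]


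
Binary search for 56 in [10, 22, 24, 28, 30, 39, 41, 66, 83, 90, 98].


Step 1: lo=0, hi=10, mid=5, val=39
Step 2: lo=6, hi=10, mid=8, val=83
Step 3: lo=6, hi=7, mid=6, val=41
Step 4: lo=7, hi=7, mid=7, val=66

Not found


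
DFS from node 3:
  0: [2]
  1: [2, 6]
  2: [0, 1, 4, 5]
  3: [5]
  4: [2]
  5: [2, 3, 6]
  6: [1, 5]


Visit 3, push [5]
Visit 5, push [6, 2]
Visit 2, push [4, 1, 0]
Visit 0, push []
Visit 1, push [6]
Visit 6, push []
Visit 4, push []

DFS order: [3, 5, 2, 0, 1, 6, 4]


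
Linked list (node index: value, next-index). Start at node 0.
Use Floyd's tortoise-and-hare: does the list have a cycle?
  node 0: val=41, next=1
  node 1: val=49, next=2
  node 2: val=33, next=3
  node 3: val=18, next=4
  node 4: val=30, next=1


Floyd's tortoise (slow, +1) and hare (fast, +2):
  init: slow=0, fast=0
  step 1: slow=1, fast=2
  step 2: slow=2, fast=4
  step 3: slow=3, fast=2
  step 4: slow=4, fast=4
  slow == fast at node 4: cycle detected

Cycle: yes


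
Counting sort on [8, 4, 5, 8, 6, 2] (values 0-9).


Input: [8, 4, 5, 8, 6, 2]
Counts: [0, 0, 1, 0, 1, 1, 1, 0, 2, 0]

Sorted: [2, 4, 5, 6, 8, 8]


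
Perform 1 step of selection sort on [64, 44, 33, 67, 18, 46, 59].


Initial: [64, 44, 33, 67, 18, 46, 59]
Step 1: min=18 at 4
  Swap: [18, 44, 33, 67, 64, 46, 59]

After 1 step: [18, 44, 33, 67, 64, 46, 59]


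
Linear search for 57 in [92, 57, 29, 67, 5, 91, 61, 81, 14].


i=0: 92!=57
i=1: 57==57 found!

Found at 1, 2 comps


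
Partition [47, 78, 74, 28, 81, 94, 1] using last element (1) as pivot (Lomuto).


Pivot: 1
Place pivot at 0: [1, 78, 74, 28, 81, 94, 47]

Partitioned: [1, 78, 74, 28, 81, 94, 47]


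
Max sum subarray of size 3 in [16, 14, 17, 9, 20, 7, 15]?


[0:3]: 47
[1:4]: 40
[2:5]: 46
[3:6]: 36
[4:7]: 42

Max: 47 at [0:3]


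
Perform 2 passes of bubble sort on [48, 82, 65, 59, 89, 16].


Initial: [48, 82, 65, 59, 89, 16]
Pass 1: [48, 65, 59, 82, 16, 89] (3 swaps)
Pass 2: [48, 59, 65, 16, 82, 89] (2 swaps)

After 2 passes: [48, 59, 65, 16, 82, 89]


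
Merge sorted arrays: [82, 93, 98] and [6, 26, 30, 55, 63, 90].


Take 6 from B
Take 26 from B
Take 30 from B
Take 55 from B
Take 63 from B
Take 82 from A
Take 90 from B

Merged: [6, 26, 30, 55, 63, 82, 90, 93, 98]


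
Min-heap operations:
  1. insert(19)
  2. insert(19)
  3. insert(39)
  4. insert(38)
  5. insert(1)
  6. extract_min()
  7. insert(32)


insert(19) -> [19]
insert(19) -> [19, 19]
insert(39) -> [19, 19, 39]
insert(38) -> [19, 19, 39, 38]
insert(1) -> [1, 19, 39, 38, 19]
extract_min()->1, [19, 19, 39, 38]
insert(32) -> [19, 19, 39, 38, 32]

Final heap: [19, 19, 39, 38, 32]


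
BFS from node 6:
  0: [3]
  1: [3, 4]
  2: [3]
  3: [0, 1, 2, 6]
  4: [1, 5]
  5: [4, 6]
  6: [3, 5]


Visit 6, enqueue [3, 5]
Visit 3, enqueue [0, 1, 2]
Visit 5, enqueue [4]
Visit 0, enqueue []
Visit 1, enqueue []
Visit 2, enqueue []
Visit 4, enqueue []

BFS order: [6, 3, 5, 0, 1, 2, 4]


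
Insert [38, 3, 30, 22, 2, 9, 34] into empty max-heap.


Insert 38: [38]
Insert 3: [38, 3]
Insert 30: [38, 3, 30]
Insert 22: [38, 22, 30, 3]
Insert 2: [38, 22, 30, 3, 2]
Insert 9: [38, 22, 30, 3, 2, 9]
Insert 34: [38, 22, 34, 3, 2, 9, 30]

Final heap: [38, 22, 34, 3, 2, 9, 30]


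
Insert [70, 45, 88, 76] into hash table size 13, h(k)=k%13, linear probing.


Insert 70: h=5 -> slot 5
Insert 45: h=6 -> slot 6
Insert 88: h=10 -> slot 10
Insert 76: h=11 -> slot 11

Table: [None, None, None, None, None, 70, 45, None, None, None, 88, 76, None]


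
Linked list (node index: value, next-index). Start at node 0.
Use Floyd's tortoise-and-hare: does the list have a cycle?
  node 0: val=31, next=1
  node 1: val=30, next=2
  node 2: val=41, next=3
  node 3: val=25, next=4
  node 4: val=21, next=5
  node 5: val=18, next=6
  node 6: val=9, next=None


Floyd's tortoise (slow, +1) and hare (fast, +2):
  init: slow=0, fast=0
  step 1: slow=1, fast=2
  step 2: slow=2, fast=4
  step 3: slow=3, fast=6
  step 4: fast -> None, no cycle

Cycle: no


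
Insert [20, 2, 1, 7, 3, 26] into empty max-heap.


Insert 20: [20]
Insert 2: [20, 2]
Insert 1: [20, 2, 1]
Insert 7: [20, 7, 1, 2]
Insert 3: [20, 7, 1, 2, 3]
Insert 26: [26, 7, 20, 2, 3, 1]

Final heap: [26, 7, 20, 2, 3, 1]


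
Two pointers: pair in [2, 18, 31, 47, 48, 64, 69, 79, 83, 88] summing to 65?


lo=0(2)+hi=9(88)=90
lo=0(2)+hi=8(83)=85
lo=0(2)+hi=7(79)=81
lo=0(2)+hi=6(69)=71
lo=0(2)+hi=5(64)=66
lo=0(2)+hi=4(48)=50
lo=1(18)+hi=4(48)=66
lo=1(18)+hi=3(47)=65

Yes: 18+47=65


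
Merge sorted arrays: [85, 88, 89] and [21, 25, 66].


Take 21 from B
Take 25 from B
Take 66 from B

Merged: [21, 25, 66, 85, 88, 89]


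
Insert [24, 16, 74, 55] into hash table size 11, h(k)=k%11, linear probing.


Insert 24: h=2 -> slot 2
Insert 16: h=5 -> slot 5
Insert 74: h=8 -> slot 8
Insert 55: h=0 -> slot 0

Table: [55, None, 24, None, None, 16, None, None, 74, None, None]


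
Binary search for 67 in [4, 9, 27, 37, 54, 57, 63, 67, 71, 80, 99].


Step 1: lo=0, hi=10, mid=5, val=57
Step 2: lo=6, hi=10, mid=8, val=71
Step 3: lo=6, hi=7, mid=6, val=63
Step 4: lo=7, hi=7, mid=7, val=67

Found at index 7


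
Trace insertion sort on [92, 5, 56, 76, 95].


Initial: [92, 5, 56, 76, 95]
Insert 5: [5, 92, 56, 76, 95]
Insert 56: [5, 56, 92, 76, 95]
Insert 76: [5, 56, 76, 92, 95]
Insert 95: [5, 56, 76, 92, 95]

Sorted: [5, 56, 76, 92, 95]


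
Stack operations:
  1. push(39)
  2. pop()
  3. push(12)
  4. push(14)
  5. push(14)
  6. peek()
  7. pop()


push(39) -> [39]
pop()->39, []
push(12) -> [12]
push(14) -> [12, 14]
push(14) -> [12, 14, 14]
peek()->14
pop()->14, [12, 14]

Final stack: [12, 14]


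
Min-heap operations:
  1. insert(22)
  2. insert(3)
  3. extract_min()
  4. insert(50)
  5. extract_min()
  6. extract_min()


insert(22) -> [22]
insert(3) -> [3, 22]
extract_min()->3, [22]
insert(50) -> [22, 50]
extract_min()->22, [50]
extract_min()->50, []

Final heap: []


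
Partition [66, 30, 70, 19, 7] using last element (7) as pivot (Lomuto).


Pivot: 7
Place pivot at 0: [7, 30, 70, 19, 66]

Partitioned: [7, 30, 70, 19, 66]


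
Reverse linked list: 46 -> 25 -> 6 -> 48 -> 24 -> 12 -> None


Step 1: curr=46, set curr.next=prev(None) | reversed so far: 46
Step 2: curr=25, set curr.next=prev(46) | reversed so far: 25 -> 46
Step 3: curr=6, set curr.next=prev(25) | reversed so far: 6 -> 25 -> 46
Step 4: curr=48, set curr.next=prev(6) | reversed so far: 48 -> 6 -> 25 -> 46
Step 5: curr=24, set curr.next=prev(48) | reversed so far: 24 -> 48 -> 6 -> 25 -> 46
Step 6: curr=12, set curr.next=prev(24) | reversed so far: 12 -> 24 -> 48 -> 6 -> 25 -> 46

12 -> 24 -> 48 -> 6 -> 25 -> 46 -> None


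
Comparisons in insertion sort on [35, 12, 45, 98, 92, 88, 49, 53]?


Algorithm: insertion sort
Input: [35, 12, 45, 98, 92, 88, 49, 53]
Sorted: [12, 35, 45, 49, 53, 88, 92, 98]

16


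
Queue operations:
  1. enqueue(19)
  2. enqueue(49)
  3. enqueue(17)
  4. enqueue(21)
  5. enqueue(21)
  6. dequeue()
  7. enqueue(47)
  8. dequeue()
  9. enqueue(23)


enqueue(19) -> [19]
enqueue(49) -> [19, 49]
enqueue(17) -> [19, 49, 17]
enqueue(21) -> [19, 49, 17, 21]
enqueue(21) -> [19, 49, 17, 21, 21]
dequeue()->19, [49, 17, 21, 21]
enqueue(47) -> [49, 17, 21, 21, 47]
dequeue()->49, [17, 21, 21, 47]
enqueue(23) -> [17, 21, 21, 47, 23]

Final queue: [17, 21, 21, 47, 23]


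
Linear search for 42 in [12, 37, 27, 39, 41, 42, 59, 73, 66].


i=0: 12!=42
i=1: 37!=42
i=2: 27!=42
i=3: 39!=42
i=4: 41!=42
i=5: 42==42 found!

Found at 5, 6 comps


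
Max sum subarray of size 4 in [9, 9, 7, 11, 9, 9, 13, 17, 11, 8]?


[0:4]: 36
[1:5]: 36
[2:6]: 36
[3:7]: 42
[4:8]: 48
[5:9]: 50
[6:10]: 49

Max: 50 at [5:9]


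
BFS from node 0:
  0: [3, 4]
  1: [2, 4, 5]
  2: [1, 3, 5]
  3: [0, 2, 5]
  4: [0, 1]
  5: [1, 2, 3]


Visit 0, enqueue [3, 4]
Visit 3, enqueue [2, 5]
Visit 4, enqueue [1]
Visit 2, enqueue []
Visit 5, enqueue []
Visit 1, enqueue []

BFS order: [0, 3, 4, 2, 5, 1]


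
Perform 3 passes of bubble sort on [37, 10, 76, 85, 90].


Initial: [37, 10, 76, 85, 90]
Pass 1: [10, 37, 76, 85, 90] (1 swaps)
Pass 2: [10, 37, 76, 85, 90] (0 swaps)
Pass 3: [10, 37, 76, 85, 90] (0 swaps)

After 3 passes: [10, 37, 76, 85, 90]


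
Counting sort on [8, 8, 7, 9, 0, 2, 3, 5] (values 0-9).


Input: [8, 8, 7, 9, 0, 2, 3, 5]
Counts: [1, 0, 1, 1, 0, 1, 0, 1, 2, 1]

Sorted: [0, 2, 3, 5, 7, 8, 8, 9]


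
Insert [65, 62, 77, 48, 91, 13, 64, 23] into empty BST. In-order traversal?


Insert 65: root
Insert 62: L from 65
Insert 77: R from 65
Insert 48: L from 65 -> L from 62
Insert 91: R from 65 -> R from 77
Insert 13: L from 65 -> L from 62 -> L from 48
Insert 64: L from 65 -> R from 62
Insert 23: L from 65 -> L from 62 -> L from 48 -> R from 13

In-order: [13, 23, 48, 62, 64, 65, 77, 91]


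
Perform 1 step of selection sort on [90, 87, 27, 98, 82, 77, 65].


Initial: [90, 87, 27, 98, 82, 77, 65]
Step 1: min=27 at 2
  Swap: [27, 87, 90, 98, 82, 77, 65]

After 1 step: [27, 87, 90, 98, 82, 77, 65]


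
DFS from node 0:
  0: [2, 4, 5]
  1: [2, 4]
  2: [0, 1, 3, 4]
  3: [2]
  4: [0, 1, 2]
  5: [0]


Visit 0, push [5, 4, 2]
Visit 2, push [4, 3, 1]
Visit 1, push [4]
Visit 4, push []
Visit 3, push []
Visit 5, push []

DFS order: [0, 2, 1, 4, 3, 5]


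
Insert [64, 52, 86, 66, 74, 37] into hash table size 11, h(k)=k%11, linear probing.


Insert 64: h=9 -> slot 9
Insert 52: h=8 -> slot 8
Insert 86: h=9, 1 probes -> slot 10
Insert 66: h=0 -> slot 0
Insert 74: h=8, 4 probes -> slot 1
Insert 37: h=4 -> slot 4

Table: [66, 74, None, None, 37, None, None, None, 52, 64, 86]


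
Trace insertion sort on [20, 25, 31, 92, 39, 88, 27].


Initial: [20, 25, 31, 92, 39, 88, 27]
Insert 25: [20, 25, 31, 92, 39, 88, 27]
Insert 31: [20, 25, 31, 92, 39, 88, 27]
Insert 92: [20, 25, 31, 92, 39, 88, 27]
Insert 39: [20, 25, 31, 39, 92, 88, 27]
Insert 88: [20, 25, 31, 39, 88, 92, 27]
Insert 27: [20, 25, 27, 31, 39, 88, 92]

Sorted: [20, 25, 27, 31, 39, 88, 92]


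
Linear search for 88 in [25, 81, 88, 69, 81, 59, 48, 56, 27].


i=0: 25!=88
i=1: 81!=88
i=2: 88==88 found!

Found at 2, 3 comps


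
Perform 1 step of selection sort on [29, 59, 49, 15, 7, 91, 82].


Initial: [29, 59, 49, 15, 7, 91, 82]
Step 1: min=7 at 4
  Swap: [7, 59, 49, 15, 29, 91, 82]

After 1 step: [7, 59, 49, 15, 29, 91, 82]


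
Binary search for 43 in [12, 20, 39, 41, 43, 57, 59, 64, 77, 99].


Step 1: lo=0, hi=9, mid=4, val=43

Found at index 4


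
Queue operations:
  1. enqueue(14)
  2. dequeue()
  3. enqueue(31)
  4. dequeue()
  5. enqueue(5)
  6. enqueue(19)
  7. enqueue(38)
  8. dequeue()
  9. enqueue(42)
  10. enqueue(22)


enqueue(14) -> [14]
dequeue()->14, []
enqueue(31) -> [31]
dequeue()->31, []
enqueue(5) -> [5]
enqueue(19) -> [5, 19]
enqueue(38) -> [5, 19, 38]
dequeue()->5, [19, 38]
enqueue(42) -> [19, 38, 42]
enqueue(22) -> [19, 38, 42, 22]

Final queue: [19, 38, 42, 22]


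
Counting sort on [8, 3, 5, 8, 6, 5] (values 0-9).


Input: [8, 3, 5, 8, 6, 5]
Counts: [0, 0, 0, 1, 0, 2, 1, 0, 2, 0]

Sorted: [3, 5, 5, 6, 8, 8]


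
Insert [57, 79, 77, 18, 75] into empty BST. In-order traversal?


Insert 57: root
Insert 79: R from 57
Insert 77: R from 57 -> L from 79
Insert 18: L from 57
Insert 75: R from 57 -> L from 79 -> L from 77

In-order: [18, 57, 75, 77, 79]


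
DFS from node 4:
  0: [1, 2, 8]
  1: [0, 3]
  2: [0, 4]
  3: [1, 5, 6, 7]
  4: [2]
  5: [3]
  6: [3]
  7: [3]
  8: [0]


Visit 4, push [2]
Visit 2, push [0]
Visit 0, push [8, 1]
Visit 1, push [3]
Visit 3, push [7, 6, 5]
Visit 5, push []
Visit 6, push []
Visit 7, push []
Visit 8, push []

DFS order: [4, 2, 0, 1, 3, 5, 6, 7, 8]


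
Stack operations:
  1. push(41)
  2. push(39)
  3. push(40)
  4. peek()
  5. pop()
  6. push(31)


push(41) -> [41]
push(39) -> [41, 39]
push(40) -> [41, 39, 40]
peek()->40
pop()->40, [41, 39]
push(31) -> [41, 39, 31]

Final stack: [41, 39, 31]


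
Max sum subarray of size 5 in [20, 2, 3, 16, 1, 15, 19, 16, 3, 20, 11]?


[0:5]: 42
[1:6]: 37
[2:7]: 54
[3:8]: 67
[4:9]: 54
[5:10]: 73
[6:11]: 69

Max: 73 at [5:10]


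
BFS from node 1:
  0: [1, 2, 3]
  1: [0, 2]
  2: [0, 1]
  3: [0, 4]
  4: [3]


Visit 1, enqueue [0, 2]
Visit 0, enqueue [3]
Visit 2, enqueue []
Visit 3, enqueue [4]
Visit 4, enqueue []

BFS order: [1, 0, 2, 3, 4]


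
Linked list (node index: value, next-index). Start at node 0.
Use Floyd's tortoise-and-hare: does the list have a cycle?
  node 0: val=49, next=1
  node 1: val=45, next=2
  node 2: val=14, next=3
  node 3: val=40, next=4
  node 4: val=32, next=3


Floyd's tortoise (slow, +1) and hare (fast, +2):
  init: slow=0, fast=0
  step 1: slow=1, fast=2
  step 2: slow=2, fast=4
  step 3: slow=3, fast=4
  step 4: slow=4, fast=4
  slow == fast at node 4: cycle detected

Cycle: yes


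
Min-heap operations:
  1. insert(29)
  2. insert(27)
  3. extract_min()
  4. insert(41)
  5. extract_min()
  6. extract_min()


insert(29) -> [29]
insert(27) -> [27, 29]
extract_min()->27, [29]
insert(41) -> [29, 41]
extract_min()->29, [41]
extract_min()->41, []

Final heap: []


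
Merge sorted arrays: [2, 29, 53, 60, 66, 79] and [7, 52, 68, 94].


Take 2 from A
Take 7 from B
Take 29 from A
Take 52 from B
Take 53 from A
Take 60 from A
Take 66 from A
Take 68 from B
Take 79 from A

Merged: [2, 7, 29, 52, 53, 60, 66, 68, 79, 94]


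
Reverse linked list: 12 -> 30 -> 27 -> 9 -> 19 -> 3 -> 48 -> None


Step 1: curr=12, set curr.next=prev(None) | reversed so far: 12
Step 2: curr=30, set curr.next=prev(12) | reversed so far: 30 -> 12
Step 3: curr=27, set curr.next=prev(30) | reversed so far: 27 -> 30 -> 12
Step 4: curr=9, set curr.next=prev(27) | reversed so far: 9 -> 27 -> 30 -> 12
Step 5: curr=19, set curr.next=prev(9) | reversed so far: 19 -> 9 -> 27 -> 30 -> 12
Step 6: curr=3, set curr.next=prev(19) | reversed so far: 3 -> 19 -> 9 -> 27 -> 30 -> 12
Step 7: curr=48, set curr.next=prev(3) | reversed so far: 48 -> 3 -> 19 -> 9 -> 27 -> 30 -> 12

48 -> 3 -> 19 -> 9 -> 27 -> 30 -> 12 -> None


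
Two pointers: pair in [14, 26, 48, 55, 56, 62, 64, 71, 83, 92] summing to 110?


lo=0(14)+hi=9(92)=106
lo=1(26)+hi=9(92)=118
lo=1(26)+hi=8(83)=109
lo=2(48)+hi=8(83)=131
lo=2(48)+hi=7(71)=119
lo=2(48)+hi=6(64)=112
lo=2(48)+hi=5(62)=110

Yes: 48+62=110


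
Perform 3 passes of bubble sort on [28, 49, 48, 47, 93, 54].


Initial: [28, 49, 48, 47, 93, 54]
Pass 1: [28, 48, 47, 49, 54, 93] (3 swaps)
Pass 2: [28, 47, 48, 49, 54, 93] (1 swaps)
Pass 3: [28, 47, 48, 49, 54, 93] (0 swaps)

After 3 passes: [28, 47, 48, 49, 54, 93]


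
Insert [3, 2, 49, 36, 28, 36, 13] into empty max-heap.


Insert 3: [3]
Insert 2: [3, 2]
Insert 49: [49, 2, 3]
Insert 36: [49, 36, 3, 2]
Insert 28: [49, 36, 3, 2, 28]
Insert 36: [49, 36, 36, 2, 28, 3]
Insert 13: [49, 36, 36, 2, 28, 3, 13]

Final heap: [49, 36, 36, 2, 28, 3, 13]


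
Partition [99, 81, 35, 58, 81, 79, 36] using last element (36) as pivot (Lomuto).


Pivot: 36
  35 <= 36: swap -> [35, 81, 99, 58, 81, 79, 36]
Place pivot at 1: [35, 36, 99, 58, 81, 79, 81]

Partitioned: [35, 36, 99, 58, 81, 79, 81]


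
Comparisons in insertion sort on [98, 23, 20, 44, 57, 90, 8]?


Algorithm: insertion sort
Input: [98, 23, 20, 44, 57, 90, 8]
Sorted: [8, 20, 23, 44, 57, 90, 98]

15


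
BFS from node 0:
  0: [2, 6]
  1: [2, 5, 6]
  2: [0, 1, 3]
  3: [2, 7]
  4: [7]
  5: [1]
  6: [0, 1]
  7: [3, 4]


Visit 0, enqueue [2, 6]
Visit 2, enqueue [1, 3]
Visit 6, enqueue []
Visit 1, enqueue [5]
Visit 3, enqueue [7]
Visit 5, enqueue []
Visit 7, enqueue [4]
Visit 4, enqueue []

BFS order: [0, 2, 6, 1, 3, 5, 7, 4]


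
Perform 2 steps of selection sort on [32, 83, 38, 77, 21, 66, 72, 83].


Initial: [32, 83, 38, 77, 21, 66, 72, 83]
Step 1: min=21 at 4
  Swap: [21, 83, 38, 77, 32, 66, 72, 83]
Step 2: min=32 at 4
  Swap: [21, 32, 38, 77, 83, 66, 72, 83]

After 2 steps: [21, 32, 38, 77, 83, 66, 72, 83]


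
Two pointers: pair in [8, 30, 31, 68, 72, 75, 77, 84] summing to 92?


lo=0(8)+hi=7(84)=92

Yes: 8+84=92


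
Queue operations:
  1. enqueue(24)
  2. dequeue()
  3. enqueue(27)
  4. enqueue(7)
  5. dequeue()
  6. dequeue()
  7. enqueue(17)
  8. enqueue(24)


enqueue(24) -> [24]
dequeue()->24, []
enqueue(27) -> [27]
enqueue(7) -> [27, 7]
dequeue()->27, [7]
dequeue()->7, []
enqueue(17) -> [17]
enqueue(24) -> [17, 24]

Final queue: [17, 24]


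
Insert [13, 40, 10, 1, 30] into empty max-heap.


Insert 13: [13]
Insert 40: [40, 13]
Insert 10: [40, 13, 10]
Insert 1: [40, 13, 10, 1]
Insert 30: [40, 30, 10, 1, 13]

Final heap: [40, 30, 10, 1, 13]


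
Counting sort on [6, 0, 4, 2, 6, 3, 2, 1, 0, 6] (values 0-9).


Input: [6, 0, 4, 2, 6, 3, 2, 1, 0, 6]
Counts: [2, 1, 2, 1, 1, 0, 3, 0, 0, 0]

Sorted: [0, 0, 1, 2, 2, 3, 4, 6, 6, 6]


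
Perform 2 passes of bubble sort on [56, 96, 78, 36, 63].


Initial: [56, 96, 78, 36, 63]
Pass 1: [56, 78, 36, 63, 96] (3 swaps)
Pass 2: [56, 36, 63, 78, 96] (2 swaps)

After 2 passes: [56, 36, 63, 78, 96]


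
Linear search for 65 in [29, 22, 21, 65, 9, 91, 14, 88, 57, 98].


i=0: 29!=65
i=1: 22!=65
i=2: 21!=65
i=3: 65==65 found!

Found at 3, 4 comps


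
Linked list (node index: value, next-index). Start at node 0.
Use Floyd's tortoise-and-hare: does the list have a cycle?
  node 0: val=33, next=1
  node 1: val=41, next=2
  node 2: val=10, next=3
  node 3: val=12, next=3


Floyd's tortoise (slow, +1) and hare (fast, +2):
  init: slow=0, fast=0
  step 1: slow=1, fast=2
  step 2: slow=2, fast=3
  step 3: slow=3, fast=3
  slow == fast at node 3: cycle detected

Cycle: yes


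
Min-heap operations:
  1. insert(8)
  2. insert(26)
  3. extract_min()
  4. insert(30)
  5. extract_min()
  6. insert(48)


insert(8) -> [8]
insert(26) -> [8, 26]
extract_min()->8, [26]
insert(30) -> [26, 30]
extract_min()->26, [30]
insert(48) -> [30, 48]

Final heap: [30, 48]


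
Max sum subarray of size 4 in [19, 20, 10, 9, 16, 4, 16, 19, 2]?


[0:4]: 58
[1:5]: 55
[2:6]: 39
[3:7]: 45
[4:8]: 55
[5:9]: 41

Max: 58 at [0:4]


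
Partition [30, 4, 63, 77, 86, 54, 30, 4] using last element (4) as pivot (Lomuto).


Pivot: 4
  4 <= 4: swap -> [4, 30, 63, 77, 86, 54, 30, 4]
Place pivot at 1: [4, 4, 63, 77, 86, 54, 30, 30]

Partitioned: [4, 4, 63, 77, 86, 54, 30, 30]


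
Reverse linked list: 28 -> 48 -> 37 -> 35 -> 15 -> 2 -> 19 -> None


Step 1: curr=28, set curr.next=prev(None) | reversed so far: 28
Step 2: curr=48, set curr.next=prev(28) | reversed so far: 48 -> 28
Step 3: curr=37, set curr.next=prev(48) | reversed so far: 37 -> 48 -> 28
Step 4: curr=35, set curr.next=prev(37) | reversed so far: 35 -> 37 -> 48 -> 28
Step 5: curr=15, set curr.next=prev(35) | reversed so far: 15 -> 35 -> 37 -> 48 -> 28
Step 6: curr=2, set curr.next=prev(15) | reversed so far: 2 -> 15 -> 35 -> 37 -> 48 -> 28
Step 7: curr=19, set curr.next=prev(2) | reversed so far: 19 -> 2 -> 15 -> 35 -> 37 -> 48 -> 28

19 -> 2 -> 15 -> 35 -> 37 -> 48 -> 28 -> None


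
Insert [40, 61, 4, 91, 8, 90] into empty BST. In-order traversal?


Insert 40: root
Insert 61: R from 40
Insert 4: L from 40
Insert 91: R from 40 -> R from 61
Insert 8: L from 40 -> R from 4
Insert 90: R from 40 -> R from 61 -> L from 91

In-order: [4, 8, 40, 61, 90, 91]


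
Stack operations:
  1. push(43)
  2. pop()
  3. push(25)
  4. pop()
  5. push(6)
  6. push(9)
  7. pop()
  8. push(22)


push(43) -> [43]
pop()->43, []
push(25) -> [25]
pop()->25, []
push(6) -> [6]
push(9) -> [6, 9]
pop()->9, [6]
push(22) -> [6, 22]

Final stack: [6, 22]


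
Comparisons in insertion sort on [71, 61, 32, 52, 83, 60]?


Algorithm: insertion sort
Input: [71, 61, 32, 52, 83, 60]
Sorted: [32, 52, 60, 61, 71, 83]

11


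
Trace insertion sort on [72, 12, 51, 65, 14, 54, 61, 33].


Initial: [72, 12, 51, 65, 14, 54, 61, 33]
Insert 12: [12, 72, 51, 65, 14, 54, 61, 33]
Insert 51: [12, 51, 72, 65, 14, 54, 61, 33]
Insert 65: [12, 51, 65, 72, 14, 54, 61, 33]
Insert 14: [12, 14, 51, 65, 72, 54, 61, 33]
Insert 54: [12, 14, 51, 54, 65, 72, 61, 33]
Insert 61: [12, 14, 51, 54, 61, 65, 72, 33]
Insert 33: [12, 14, 33, 51, 54, 61, 65, 72]

Sorted: [12, 14, 33, 51, 54, 61, 65, 72]


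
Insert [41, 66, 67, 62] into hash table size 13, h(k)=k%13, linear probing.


Insert 41: h=2 -> slot 2
Insert 66: h=1 -> slot 1
Insert 67: h=2, 1 probes -> slot 3
Insert 62: h=10 -> slot 10

Table: [None, 66, 41, 67, None, None, None, None, None, None, 62, None, None]


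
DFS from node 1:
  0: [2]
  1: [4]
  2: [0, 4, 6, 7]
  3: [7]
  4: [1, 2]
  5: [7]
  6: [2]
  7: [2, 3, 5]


Visit 1, push [4]
Visit 4, push [2]
Visit 2, push [7, 6, 0]
Visit 0, push []
Visit 6, push []
Visit 7, push [5, 3]
Visit 3, push []
Visit 5, push []

DFS order: [1, 4, 2, 0, 6, 7, 3, 5]


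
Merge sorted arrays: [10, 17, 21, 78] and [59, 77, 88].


Take 10 from A
Take 17 from A
Take 21 from A
Take 59 from B
Take 77 from B
Take 78 from A

Merged: [10, 17, 21, 59, 77, 78, 88]


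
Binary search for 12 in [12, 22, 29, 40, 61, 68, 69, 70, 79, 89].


Step 1: lo=0, hi=9, mid=4, val=61
Step 2: lo=0, hi=3, mid=1, val=22
Step 3: lo=0, hi=0, mid=0, val=12

Found at index 0


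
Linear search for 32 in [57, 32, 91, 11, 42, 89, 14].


i=0: 57!=32
i=1: 32==32 found!

Found at 1, 2 comps


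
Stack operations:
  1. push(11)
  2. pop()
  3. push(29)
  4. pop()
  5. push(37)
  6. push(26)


push(11) -> [11]
pop()->11, []
push(29) -> [29]
pop()->29, []
push(37) -> [37]
push(26) -> [37, 26]

Final stack: [37, 26]


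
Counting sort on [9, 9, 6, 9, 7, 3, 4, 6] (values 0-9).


Input: [9, 9, 6, 9, 7, 3, 4, 6]
Counts: [0, 0, 0, 1, 1, 0, 2, 1, 0, 3]

Sorted: [3, 4, 6, 6, 7, 9, 9, 9]


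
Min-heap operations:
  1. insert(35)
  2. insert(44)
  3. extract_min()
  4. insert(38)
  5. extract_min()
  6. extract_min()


insert(35) -> [35]
insert(44) -> [35, 44]
extract_min()->35, [44]
insert(38) -> [38, 44]
extract_min()->38, [44]
extract_min()->44, []

Final heap: []


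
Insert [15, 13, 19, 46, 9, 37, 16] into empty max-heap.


Insert 15: [15]
Insert 13: [15, 13]
Insert 19: [19, 13, 15]
Insert 46: [46, 19, 15, 13]
Insert 9: [46, 19, 15, 13, 9]
Insert 37: [46, 19, 37, 13, 9, 15]
Insert 16: [46, 19, 37, 13, 9, 15, 16]

Final heap: [46, 19, 37, 13, 9, 15, 16]


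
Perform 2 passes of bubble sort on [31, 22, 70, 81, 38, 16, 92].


Initial: [31, 22, 70, 81, 38, 16, 92]
Pass 1: [22, 31, 70, 38, 16, 81, 92] (3 swaps)
Pass 2: [22, 31, 38, 16, 70, 81, 92] (2 swaps)

After 2 passes: [22, 31, 38, 16, 70, 81, 92]


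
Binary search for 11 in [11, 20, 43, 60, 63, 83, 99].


Step 1: lo=0, hi=6, mid=3, val=60
Step 2: lo=0, hi=2, mid=1, val=20
Step 3: lo=0, hi=0, mid=0, val=11

Found at index 0


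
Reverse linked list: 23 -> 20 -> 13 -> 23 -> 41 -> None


Step 1: curr=23, set curr.next=prev(None) | reversed so far: 23
Step 2: curr=20, set curr.next=prev(23) | reversed so far: 20 -> 23
Step 3: curr=13, set curr.next=prev(20) | reversed so far: 13 -> 20 -> 23
Step 4: curr=23, set curr.next=prev(13) | reversed so far: 23 -> 13 -> 20 -> 23
Step 5: curr=41, set curr.next=prev(23) | reversed so far: 41 -> 23 -> 13 -> 20 -> 23

41 -> 23 -> 13 -> 20 -> 23 -> None


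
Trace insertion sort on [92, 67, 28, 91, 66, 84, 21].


Initial: [92, 67, 28, 91, 66, 84, 21]
Insert 67: [67, 92, 28, 91, 66, 84, 21]
Insert 28: [28, 67, 92, 91, 66, 84, 21]
Insert 91: [28, 67, 91, 92, 66, 84, 21]
Insert 66: [28, 66, 67, 91, 92, 84, 21]
Insert 84: [28, 66, 67, 84, 91, 92, 21]
Insert 21: [21, 28, 66, 67, 84, 91, 92]

Sorted: [21, 28, 66, 67, 84, 91, 92]


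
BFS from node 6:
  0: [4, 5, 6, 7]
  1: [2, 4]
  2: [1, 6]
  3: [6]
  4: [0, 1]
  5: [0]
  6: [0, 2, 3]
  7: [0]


Visit 6, enqueue [0, 2, 3]
Visit 0, enqueue [4, 5, 7]
Visit 2, enqueue [1]
Visit 3, enqueue []
Visit 4, enqueue []
Visit 5, enqueue []
Visit 7, enqueue []
Visit 1, enqueue []

BFS order: [6, 0, 2, 3, 4, 5, 7, 1]


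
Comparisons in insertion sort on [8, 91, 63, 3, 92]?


Algorithm: insertion sort
Input: [8, 91, 63, 3, 92]
Sorted: [3, 8, 63, 91, 92]

7


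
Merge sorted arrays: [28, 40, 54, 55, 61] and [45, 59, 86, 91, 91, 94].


Take 28 from A
Take 40 from A
Take 45 from B
Take 54 from A
Take 55 from A
Take 59 from B
Take 61 from A

Merged: [28, 40, 45, 54, 55, 59, 61, 86, 91, 91, 94]


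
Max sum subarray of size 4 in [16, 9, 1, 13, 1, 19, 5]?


[0:4]: 39
[1:5]: 24
[2:6]: 34
[3:7]: 38

Max: 39 at [0:4]


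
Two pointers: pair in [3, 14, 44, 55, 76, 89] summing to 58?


lo=0(3)+hi=5(89)=92
lo=0(3)+hi=4(76)=79
lo=0(3)+hi=3(55)=58

Yes: 3+55=58


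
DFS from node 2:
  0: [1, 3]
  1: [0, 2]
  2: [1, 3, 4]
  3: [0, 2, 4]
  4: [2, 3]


Visit 2, push [4, 3, 1]
Visit 1, push [0]
Visit 0, push [3]
Visit 3, push [4]
Visit 4, push []

DFS order: [2, 1, 0, 3, 4]


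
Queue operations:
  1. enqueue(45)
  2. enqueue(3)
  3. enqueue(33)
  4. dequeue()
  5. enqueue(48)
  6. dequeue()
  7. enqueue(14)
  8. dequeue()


enqueue(45) -> [45]
enqueue(3) -> [45, 3]
enqueue(33) -> [45, 3, 33]
dequeue()->45, [3, 33]
enqueue(48) -> [3, 33, 48]
dequeue()->3, [33, 48]
enqueue(14) -> [33, 48, 14]
dequeue()->33, [48, 14]

Final queue: [48, 14]


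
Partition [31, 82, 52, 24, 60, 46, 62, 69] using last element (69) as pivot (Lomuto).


Pivot: 69
  31 <= 69: advance i (no swap)
  52 <= 69: swap -> [31, 52, 82, 24, 60, 46, 62, 69]
  24 <= 69: swap -> [31, 52, 24, 82, 60, 46, 62, 69]
  60 <= 69: swap -> [31, 52, 24, 60, 82, 46, 62, 69]
  46 <= 69: swap -> [31, 52, 24, 60, 46, 82, 62, 69]
  62 <= 69: swap -> [31, 52, 24, 60, 46, 62, 82, 69]
Place pivot at 6: [31, 52, 24, 60, 46, 62, 69, 82]

Partitioned: [31, 52, 24, 60, 46, 62, 69, 82]


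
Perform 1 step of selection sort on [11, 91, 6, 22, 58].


Initial: [11, 91, 6, 22, 58]
Step 1: min=6 at 2
  Swap: [6, 91, 11, 22, 58]

After 1 step: [6, 91, 11, 22, 58]


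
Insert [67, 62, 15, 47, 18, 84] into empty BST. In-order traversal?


Insert 67: root
Insert 62: L from 67
Insert 15: L from 67 -> L from 62
Insert 47: L from 67 -> L from 62 -> R from 15
Insert 18: L from 67 -> L from 62 -> R from 15 -> L from 47
Insert 84: R from 67

In-order: [15, 18, 47, 62, 67, 84]


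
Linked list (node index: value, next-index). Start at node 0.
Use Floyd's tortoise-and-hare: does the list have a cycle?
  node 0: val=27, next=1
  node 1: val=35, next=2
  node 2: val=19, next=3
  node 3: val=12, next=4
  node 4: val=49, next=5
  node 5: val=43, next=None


Floyd's tortoise (slow, +1) and hare (fast, +2):
  init: slow=0, fast=0
  step 1: slow=1, fast=2
  step 2: slow=2, fast=4
  step 3: fast 4->5->None, no cycle

Cycle: no


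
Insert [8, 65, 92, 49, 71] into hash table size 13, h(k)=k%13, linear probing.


Insert 8: h=8 -> slot 8
Insert 65: h=0 -> slot 0
Insert 92: h=1 -> slot 1
Insert 49: h=10 -> slot 10
Insert 71: h=6 -> slot 6

Table: [65, 92, None, None, None, None, 71, None, 8, None, 49, None, None]


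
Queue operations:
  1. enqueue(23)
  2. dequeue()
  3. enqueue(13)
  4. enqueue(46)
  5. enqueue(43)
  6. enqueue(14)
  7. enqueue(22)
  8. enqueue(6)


enqueue(23) -> [23]
dequeue()->23, []
enqueue(13) -> [13]
enqueue(46) -> [13, 46]
enqueue(43) -> [13, 46, 43]
enqueue(14) -> [13, 46, 43, 14]
enqueue(22) -> [13, 46, 43, 14, 22]
enqueue(6) -> [13, 46, 43, 14, 22, 6]

Final queue: [13, 46, 43, 14, 22, 6]


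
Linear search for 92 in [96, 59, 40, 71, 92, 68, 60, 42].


i=0: 96!=92
i=1: 59!=92
i=2: 40!=92
i=3: 71!=92
i=4: 92==92 found!

Found at 4, 5 comps


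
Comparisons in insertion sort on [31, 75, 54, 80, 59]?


Algorithm: insertion sort
Input: [31, 75, 54, 80, 59]
Sorted: [31, 54, 59, 75, 80]

7


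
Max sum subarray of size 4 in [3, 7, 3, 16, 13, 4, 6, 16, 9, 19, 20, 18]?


[0:4]: 29
[1:5]: 39
[2:6]: 36
[3:7]: 39
[4:8]: 39
[5:9]: 35
[6:10]: 50
[7:11]: 64
[8:12]: 66

Max: 66 at [8:12]


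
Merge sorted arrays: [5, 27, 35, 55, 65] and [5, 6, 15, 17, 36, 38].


Take 5 from A
Take 5 from B
Take 6 from B
Take 15 from B
Take 17 from B
Take 27 from A
Take 35 from A
Take 36 from B
Take 38 from B

Merged: [5, 5, 6, 15, 17, 27, 35, 36, 38, 55, 65]


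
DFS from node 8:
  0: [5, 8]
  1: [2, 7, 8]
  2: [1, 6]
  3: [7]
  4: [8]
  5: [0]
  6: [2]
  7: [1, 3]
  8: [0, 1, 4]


Visit 8, push [4, 1, 0]
Visit 0, push [5]
Visit 5, push []
Visit 1, push [7, 2]
Visit 2, push [6]
Visit 6, push []
Visit 7, push [3]
Visit 3, push []
Visit 4, push []

DFS order: [8, 0, 5, 1, 2, 6, 7, 3, 4]


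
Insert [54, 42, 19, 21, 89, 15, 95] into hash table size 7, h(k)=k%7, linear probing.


Insert 54: h=5 -> slot 5
Insert 42: h=0 -> slot 0
Insert 19: h=5, 1 probes -> slot 6
Insert 21: h=0, 1 probes -> slot 1
Insert 89: h=5, 4 probes -> slot 2
Insert 15: h=1, 2 probes -> slot 3
Insert 95: h=4 -> slot 4

Table: [42, 21, 89, 15, 95, 54, 19]


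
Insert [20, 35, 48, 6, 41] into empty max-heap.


Insert 20: [20]
Insert 35: [35, 20]
Insert 48: [48, 20, 35]
Insert 6: [48, 20, 35, 6]
Insert 41: [48, 41, 35, 6, 20]

Final heap: [48, 41, 35, 6, 20]


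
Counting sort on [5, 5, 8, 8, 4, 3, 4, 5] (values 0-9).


Input: [5, 5, 8, 8, 4, 3, 4, 5]
Counts: [0, 0, 0, 1, 2, 3, 0, 0, 2, 0]

Sorted: [3, 4, 4, 5, 5, 5, 8, 8]


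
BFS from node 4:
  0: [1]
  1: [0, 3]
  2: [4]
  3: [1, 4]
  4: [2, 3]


Visit 4, enqueue [2, 3]
Visit 2, enqueue []
Visit 3, enqueue [1]
Visit 1, enqueue [0]
Visit 0, enqueue []

BFS order: [4, 2, 3, 1, 0]


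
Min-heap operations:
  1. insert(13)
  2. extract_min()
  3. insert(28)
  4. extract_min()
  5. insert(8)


insert(13) -> [13]
extract_min()->13, []
insert(28) -> [28]
extract_min()->28, []
insert(8) -> [8]

Final heap: [8]


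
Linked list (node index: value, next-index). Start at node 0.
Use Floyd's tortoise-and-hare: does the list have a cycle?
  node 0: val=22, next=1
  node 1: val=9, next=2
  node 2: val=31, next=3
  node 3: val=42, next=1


Floyd's tortoise (slow, +1) and hare (fast, +2):
  init: slow=0, fast=0
  step 1: slow=1, fast=2
  step 2: slow=2, fast=1
  step 3: slow=3, fast=3
  slow == fast at node 3: cycle detected

Cycle: yes


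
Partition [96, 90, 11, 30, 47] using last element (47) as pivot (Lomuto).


Pivot: 47
  11 <= 47: swap -> [11, 90, 96, 30, 47]
  30 <= 47: swap -> [11, 30, 96, 90, 47]
Place pivot at 2: [11, 30, 47, 90, 96]

Partitioned: [11, 30, 47, 90, 96]


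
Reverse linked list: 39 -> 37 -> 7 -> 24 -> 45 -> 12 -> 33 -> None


Step 1: curr=39, set curr.next=prev(None) | reversed so far: 39
Step 2: curr=37, set curr.next=prev(39) | reversed so far: 37 -> 39
Step 3: curr=7, set curr.next=prev(37) | reversed so far: 7 -> 37 -> 39
Step 4: curr=24, set curr.next=prev(7) | reversed so far: 24 -> 7 -> 37 -> 39
Step 5: curr=45, set curr.next=prev(24) | reversed so far: 45 -> 24 -> 7 -> 37 -> 39
Step 6: curr=12, set curr.next=prev(45) | reversed so far: 12 -> 45 -> 24 -> 7 -> 37 -> 39
Step 7: curr=33, set curr.next=prev(12) | reversed so far: 33 -> 12 -> 45 -> 24 -> 7 -> 37 -> 39

33 -> 12 -> 45 -> 24 -> 7 -> 37 -> 39 -> None


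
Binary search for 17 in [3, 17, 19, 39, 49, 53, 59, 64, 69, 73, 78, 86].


Step 1: lo=0, hi=11, mid=5, val=53
Step 2: lo=0, hi=4, mid=2, val=19
Step 3: lo=0, hi=1, mid=0, val=3
Step 4: lo=1, hi=1, mid=1, val=17

Found at index 1


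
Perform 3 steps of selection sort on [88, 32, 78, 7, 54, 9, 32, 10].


Initial: [88, 32, 78, 7, 54, 9, 32, 10]
Step 1: min=7 at 3
  Swap: [7, 32, 78, 88, 54, 9, 32, 10]
Step 2: min=9 at 5
  Swap: [7, 9, 78, 88, 54, 32, 32, 10]
Step 3: min=10 at 7
  Swap: [7, 9, 10, 88, 54, 32, 32, 78]

After 3 steps: [7, 9, 10, 88, 54, 32, 32, 78]


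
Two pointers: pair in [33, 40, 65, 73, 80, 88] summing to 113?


lo=0(33)+hi=5(88)=121
lo=0(33)+hi=4(80)=113

Yes: 33+80=113


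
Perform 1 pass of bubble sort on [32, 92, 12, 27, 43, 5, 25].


Initial: [32, 92, 12, 27, 43, 5, 25]
Pass 1: [32, 12, 27, 43, 5, 25, 92] (5 swaps)

After 1 pass: [32, 12, 27, 43, 5, 25, 92]


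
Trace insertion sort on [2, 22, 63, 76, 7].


Initial: [2, 22, 63, 76, 7]
Insert 22: [2, 22, 63, 76, 7]
Insert 63: [2, 22, 63, 76, 7]
Insert 76: [2, 22, 63, 76, 7]
Insert 7: [2, 7, 22, 63, 76]

Sorted: [2, 7, 22, 63, 76]


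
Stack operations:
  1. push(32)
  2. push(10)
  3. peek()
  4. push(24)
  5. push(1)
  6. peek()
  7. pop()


push(32) -> [32]
push(10) -> [32, 10]
peek()->10
push(24) -> [32, 10, 24]
push(1) -> [32, 10, 24, 1]
peek()->1
pop()->1, [32, 10, 24]

Final stack: [32, 10, 24]


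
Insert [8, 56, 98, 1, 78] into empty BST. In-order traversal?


Insert 8: root
Insert 56: R from 8
Insert 98: R from 8 -> R from 56
Insert 1: L from 8
Insert 78: R from 8 -> R from 56 -> L from 98

In-order: [1, 8, 56, 78, 98]


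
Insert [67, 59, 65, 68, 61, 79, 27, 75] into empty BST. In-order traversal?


Insert 67: root
Insert 59: L from 67
Insert 65: L from 67 -> R from 59
Insert 68: R from 67
Insert 61: L from 67 -> R from 59 -> L from 65
Insert 79: R from 67 -> R from 68
Insert 27: L from 67 -> L from 59
Insert 75: R from 67 -> R from 68 -> L from 79

In-order: [27, 59, 61, 65, 67, 68, 75, 79]


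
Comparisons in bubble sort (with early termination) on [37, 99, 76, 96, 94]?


Algorithm: bubble sort (with early termination)
Input: [37, 99, 76, 96, 94]
Sorted: [37, 76, 94, 96, 99]

9


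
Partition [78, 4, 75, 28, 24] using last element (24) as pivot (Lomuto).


Pivot: 24
  4 <= 24: swap -> [4, 78, 75, 28, 24]
Place pivot at 1: [4, 24, 75, 28, 78]

Partitioned: [4, 24, 75, 28, 78]


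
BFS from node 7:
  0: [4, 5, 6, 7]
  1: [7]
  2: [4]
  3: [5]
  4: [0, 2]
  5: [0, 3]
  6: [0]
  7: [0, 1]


Visit 7, enqueue [0, 1]
Visit 0, enqueue [4, 5, 6]
Visit 1, enqueue []
Visit 4, enqueue [2]
Visit 5, enqueue [3]
Visit 6, enqueue []
Visit 2, enqueue []
Visit 3, enqueue []

BFS order: [7, 0, 1, 4, 5, 6, 2, 3]


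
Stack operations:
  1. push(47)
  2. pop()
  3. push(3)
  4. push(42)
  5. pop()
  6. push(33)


push(47) -> [47]
pop()->47, []
push(3) -> [3]
push(42) -> [3, 42]
pop()->42, [3]
push(33) -> [3, 33]

Final stack: [3, 33]
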